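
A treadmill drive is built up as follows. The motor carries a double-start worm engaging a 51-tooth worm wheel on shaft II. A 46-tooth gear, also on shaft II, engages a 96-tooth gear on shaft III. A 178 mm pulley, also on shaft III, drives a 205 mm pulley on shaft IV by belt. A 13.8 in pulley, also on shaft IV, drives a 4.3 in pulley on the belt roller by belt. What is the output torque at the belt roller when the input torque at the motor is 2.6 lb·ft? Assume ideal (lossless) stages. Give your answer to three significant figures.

Worm: ratio = 51/2 = 25.5; torque at shaft II = 2.6 × 25.5 = 66.3 lb·ft.
Gear mesh: ratio = 96/46 = 2.087; torque at shaft III = 66.3 × 2.087 = 138.37 lb·ft.
Belt: ratio = 205/178 = 1.1517; torque at shaft IV = 138.37 × 1.1517 = 159.35 lb·ft.
Belt: ratio = 4.3/13.8 = 0.31159; torque at the belt roller = 159.35 × 0.31159 = 49.654 lb·ft.

49.7 lb·ft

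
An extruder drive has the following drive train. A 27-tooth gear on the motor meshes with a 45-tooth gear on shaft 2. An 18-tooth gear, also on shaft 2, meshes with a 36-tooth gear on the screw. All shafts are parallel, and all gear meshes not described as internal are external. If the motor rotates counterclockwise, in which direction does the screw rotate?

the motor → shaft 2: external mesh, 1 reversal → CW.
shaft 2 → the screw: external mesh, 1 reversal → CCW.
2 reversals in total — an even number — so the screw turns the same way as the motor.

counterclockwise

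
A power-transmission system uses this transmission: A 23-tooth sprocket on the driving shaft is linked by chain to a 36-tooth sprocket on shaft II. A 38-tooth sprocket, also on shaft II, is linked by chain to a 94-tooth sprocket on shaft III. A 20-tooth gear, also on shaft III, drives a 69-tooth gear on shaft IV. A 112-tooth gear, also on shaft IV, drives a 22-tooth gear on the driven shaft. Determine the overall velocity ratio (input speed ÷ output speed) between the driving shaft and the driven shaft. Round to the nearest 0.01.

Each stage contributes driven/driver: chain 36/23 = 1.5652, chain 94/38 = 2.4737, gear mesh 69/20 = 3.45, gear mesh 22/112 = 0.19643.
Overall: 1.5652 × 2.4737 × 3.45 × 0.19643 = 2.6239.

2.62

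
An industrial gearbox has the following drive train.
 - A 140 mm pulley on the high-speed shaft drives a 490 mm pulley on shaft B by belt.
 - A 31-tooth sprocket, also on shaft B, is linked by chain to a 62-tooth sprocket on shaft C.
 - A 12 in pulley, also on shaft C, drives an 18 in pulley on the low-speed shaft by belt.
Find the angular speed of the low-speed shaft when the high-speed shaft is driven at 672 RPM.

64 RPM

Belt: ratio = 490/140 = 3.5, so shaft B turns at 672 / 3.5 = 192 RPM.
Chain: ratio = 62/31 = 2, so shaft C turns at 192 / 2 = 96 RPM.
Belt: ratio = 18/12 = 1.5, so the low-speed shaft turns at 96 / 1.5 = 64 RPM.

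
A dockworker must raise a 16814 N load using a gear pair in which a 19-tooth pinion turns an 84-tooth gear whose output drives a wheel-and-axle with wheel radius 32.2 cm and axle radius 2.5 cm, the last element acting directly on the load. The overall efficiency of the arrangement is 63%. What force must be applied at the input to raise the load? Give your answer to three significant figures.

469 N

Gear pair MA = 84/19 = 4.4211.
Wheel-and-axle MA = R/r = 32.2/2.5 = 12.88.
Combined ideal MA = 4.4211 × 12.88 = 56.943.
Actual MA = 56.943 × 0.63 = 35.874.
Effort = load / actual MA = 16814 / 35.874 = 468.69 N.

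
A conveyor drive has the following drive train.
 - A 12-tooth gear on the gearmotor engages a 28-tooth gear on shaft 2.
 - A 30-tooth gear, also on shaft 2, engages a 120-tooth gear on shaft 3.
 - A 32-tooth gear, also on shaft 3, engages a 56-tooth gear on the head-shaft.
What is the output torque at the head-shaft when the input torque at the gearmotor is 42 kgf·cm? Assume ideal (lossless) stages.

gear mesh 28/12 = 2.3333 → τ = 42·2.3333 = 98 kgf·cm
gear mesh 120/30 = 4 → τ = 98·4 = 392 kgf·cm
gear mesh 56/32 = 1.75 → τ = 392·1.75 = 686 kgf·cm

686 kgf·cm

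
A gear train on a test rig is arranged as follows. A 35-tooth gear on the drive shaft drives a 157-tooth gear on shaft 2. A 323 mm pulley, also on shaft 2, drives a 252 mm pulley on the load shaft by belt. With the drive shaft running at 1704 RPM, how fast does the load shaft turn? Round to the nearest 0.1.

486.9 RPM

Gear mesh: ratio = 157/35 = 4.4857, so shaft 2 turns at 1704 / 4.4857 = 379.87 RPM.
Belt: ratio = 252/323 = 0.78019, so the load shaft turns at 379.87 / 0.78019 = 486.9 RPM.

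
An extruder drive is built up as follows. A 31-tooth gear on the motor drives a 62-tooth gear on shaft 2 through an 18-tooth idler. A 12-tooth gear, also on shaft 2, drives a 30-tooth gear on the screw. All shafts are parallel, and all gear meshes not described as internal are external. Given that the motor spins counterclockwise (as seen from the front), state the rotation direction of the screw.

the motor → shaft 2: driver → idler → driven is 2 external meshes, 2 reversals → CCW.
shaft 2 → the screw: external mesh, 1 reversal → CW.
3 reversals in total — an odd number — so the screw turns opposite to the motor.

clockwise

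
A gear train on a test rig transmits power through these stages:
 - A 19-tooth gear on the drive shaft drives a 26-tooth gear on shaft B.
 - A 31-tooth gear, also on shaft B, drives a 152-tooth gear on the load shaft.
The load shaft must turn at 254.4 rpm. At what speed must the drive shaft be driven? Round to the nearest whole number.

Overall ratio R = 1.3684 × 4.9032 = 6.7097.
Required input speed = output speed × R = 254.4 × 6.7097 = 1706.9 rpm.

1707 rpm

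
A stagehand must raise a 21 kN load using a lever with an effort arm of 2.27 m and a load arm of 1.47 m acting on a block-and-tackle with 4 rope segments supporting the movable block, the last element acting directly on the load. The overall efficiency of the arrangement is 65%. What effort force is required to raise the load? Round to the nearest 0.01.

Lever MA = effort arm / load arm = 2.27/1.47 = 1.5442.
Block-and-tackle MA = number of supporting rope parts = 4.
Combined ideal MA = 1.5442 × 4 = 6.1769.
Actual MA = 6.1769 × 0.65 = 4.015.
Effort = load / actual MA = 21 / 4.015 = 5.2304 kN.

5.23 kN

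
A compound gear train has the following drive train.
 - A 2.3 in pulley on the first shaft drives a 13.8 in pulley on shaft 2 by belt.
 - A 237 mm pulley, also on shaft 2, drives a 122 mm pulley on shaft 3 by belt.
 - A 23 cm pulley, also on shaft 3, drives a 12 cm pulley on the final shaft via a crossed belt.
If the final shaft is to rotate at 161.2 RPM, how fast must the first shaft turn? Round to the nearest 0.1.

Overall ratio R = 6 × 0.51477 × 0.52174 = 1.6114.
Required input speed = output speed × R = 161.2 × 1.6114 = 259.77 RPM.

259.8 RPM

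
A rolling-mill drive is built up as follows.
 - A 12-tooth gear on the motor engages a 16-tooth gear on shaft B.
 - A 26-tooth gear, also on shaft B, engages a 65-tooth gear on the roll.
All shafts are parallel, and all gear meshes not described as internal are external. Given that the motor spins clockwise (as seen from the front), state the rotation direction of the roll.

the motor → shaft B: external mesh, 1 reversal → CCW.
shaft B → the roll: external mesh, 1 reversal → CW.
2 reversals in total — an even number — so the roll turns the same way as the motor.

clockwise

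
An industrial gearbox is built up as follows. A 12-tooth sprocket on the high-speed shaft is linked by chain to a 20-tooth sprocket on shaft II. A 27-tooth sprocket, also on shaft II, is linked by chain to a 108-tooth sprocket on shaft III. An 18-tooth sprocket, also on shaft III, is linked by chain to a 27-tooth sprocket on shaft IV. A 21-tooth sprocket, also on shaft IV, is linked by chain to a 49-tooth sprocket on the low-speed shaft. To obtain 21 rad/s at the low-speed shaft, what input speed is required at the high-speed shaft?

Overall ratio R = 1.6667 × 4 × 1.5 × 2.3333 = 23.333.
Required input speed = output speed × R = 21 × 23.333 = 490 rad/s.

490 rad/s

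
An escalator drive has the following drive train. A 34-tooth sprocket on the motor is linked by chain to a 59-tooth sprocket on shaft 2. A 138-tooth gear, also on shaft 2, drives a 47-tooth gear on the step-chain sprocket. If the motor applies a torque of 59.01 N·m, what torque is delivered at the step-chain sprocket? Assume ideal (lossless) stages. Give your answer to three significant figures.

34.9 N·m

Chain: ratio = 59/34 = 1.7353; torque at shaft 2 = 59.01 × 1.7353 = 102.4 N·m.
Gear mesh: ratio = 47/138 = 0.34058; torque at the step-chain sprocket = 102.4 × 0.34058 = 34.875 N·m.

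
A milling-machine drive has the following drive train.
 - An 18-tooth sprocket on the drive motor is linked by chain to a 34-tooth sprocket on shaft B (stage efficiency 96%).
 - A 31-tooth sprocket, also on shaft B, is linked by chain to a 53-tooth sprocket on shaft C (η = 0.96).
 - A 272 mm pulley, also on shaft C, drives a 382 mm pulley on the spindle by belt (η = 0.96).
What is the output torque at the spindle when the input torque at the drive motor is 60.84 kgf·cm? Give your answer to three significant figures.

chain 34/18 = 1.8889 → τ = 60.84·1.8889·0.96 = 110.32 kgf·cm
chain 53/31 = 1.7097 → τ = 110.32·1.7097·0.96 = 181.07 kgf·cm
belt 382/272 = 1.4044 → τ = 181.07·1.4044·0.96 = 244.13 kgf·cm

244 kgf·cm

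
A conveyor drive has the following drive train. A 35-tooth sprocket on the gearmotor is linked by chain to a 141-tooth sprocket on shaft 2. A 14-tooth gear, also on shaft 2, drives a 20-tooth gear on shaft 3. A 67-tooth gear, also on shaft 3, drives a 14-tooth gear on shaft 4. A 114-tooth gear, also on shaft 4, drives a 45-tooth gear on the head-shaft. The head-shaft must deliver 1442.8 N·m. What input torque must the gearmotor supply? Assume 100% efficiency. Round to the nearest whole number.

Overall ratio R = 4.0286 × 1.4286 × 0.20896 × 0.39474 = 0.47469.
Input torque = output torque / R = 1442.8 / 0.47469 = 3039.4 N·m.

3039 N·m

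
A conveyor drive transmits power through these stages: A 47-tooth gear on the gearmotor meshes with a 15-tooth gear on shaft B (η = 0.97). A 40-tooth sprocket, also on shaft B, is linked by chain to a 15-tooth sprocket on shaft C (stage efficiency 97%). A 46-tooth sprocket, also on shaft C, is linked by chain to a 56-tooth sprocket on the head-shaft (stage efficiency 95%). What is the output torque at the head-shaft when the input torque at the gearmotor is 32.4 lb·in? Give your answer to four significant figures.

Gear mesh: ratio = 15/47 = 0.31915; torque at shaft B = 32.4 × 0.31915 × 0.97 = 10.03 lb·in.
Chain: ratio = 15/40 = 0.375; torque at shaft C = 10.03 × 0.375 × 0.97 = 3.6485 lb·in.
Chain: ratio = 56/46 = 1.2174; torque at the head-shaft = 3.6485 × 1.2174 × 0.95 = 4.2196 lb·in.

4.220 lb·in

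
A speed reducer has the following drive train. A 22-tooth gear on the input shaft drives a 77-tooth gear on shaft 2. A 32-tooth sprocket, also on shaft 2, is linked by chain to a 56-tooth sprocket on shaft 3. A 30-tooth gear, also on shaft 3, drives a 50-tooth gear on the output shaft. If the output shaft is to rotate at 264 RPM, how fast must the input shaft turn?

Overall ratio R = 3.5 × 1.75 × 1.6667 = 10.208.
Required input speed = output speed × R = 264 × 10.208 = 2695 RPM.

2695 RPM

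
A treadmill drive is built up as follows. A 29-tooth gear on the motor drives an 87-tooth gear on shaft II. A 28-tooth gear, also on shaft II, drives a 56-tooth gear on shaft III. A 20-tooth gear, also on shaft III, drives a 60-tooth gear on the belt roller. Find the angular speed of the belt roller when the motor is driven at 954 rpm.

53 rpm

gear mesh 87/29 = 3 → 954/3 = 318 rpm
gear mesh 56/28 = 2 → 318/2 = 159 rpm
gear mesh 60/20 = 3 → 159/3 = 53 rpm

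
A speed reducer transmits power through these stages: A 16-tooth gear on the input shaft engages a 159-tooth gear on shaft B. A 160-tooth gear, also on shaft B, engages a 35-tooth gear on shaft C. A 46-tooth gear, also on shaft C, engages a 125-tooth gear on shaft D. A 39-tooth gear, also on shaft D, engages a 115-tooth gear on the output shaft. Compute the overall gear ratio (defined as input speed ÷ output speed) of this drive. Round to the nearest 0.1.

17.4

Each stage contributes driven/driver: gear mesh 159/16 = 9.9375, gear mesh 35/160 = 0.21875, gear mesh 125/46 = 2.7174, gear mesh 115/39 = 2.9487.
Overall: 9.9375 × 0.21875 × 2.7174 × 2.9487 = 17.418.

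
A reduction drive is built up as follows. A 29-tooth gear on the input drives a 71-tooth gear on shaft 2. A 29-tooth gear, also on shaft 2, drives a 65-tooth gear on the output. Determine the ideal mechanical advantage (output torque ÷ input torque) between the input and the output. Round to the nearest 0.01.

5.49

Each stage contributes driven/driver: gear mesh 71/29 = 2.4483, gear mesh 65/29 = 2.2414.
Overall: 2.4483 × 2.2414 = 5.4875.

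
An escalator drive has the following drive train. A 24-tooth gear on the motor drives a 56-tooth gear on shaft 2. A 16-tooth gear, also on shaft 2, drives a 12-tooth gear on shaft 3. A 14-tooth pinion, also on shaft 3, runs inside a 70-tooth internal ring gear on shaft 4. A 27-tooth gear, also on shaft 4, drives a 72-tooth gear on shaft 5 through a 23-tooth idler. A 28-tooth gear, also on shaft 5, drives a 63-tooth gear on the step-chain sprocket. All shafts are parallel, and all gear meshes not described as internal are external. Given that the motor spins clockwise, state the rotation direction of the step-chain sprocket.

the motor → shaft 2: external mesh, 1 reversal → CCW.
shaft 2 → shaft 3: external mesh, 1 reversal → CW.
shaft 3 → shaft 4: internal mesh, same direction → CW.
shaft 4 → shaft 5: driver → idler → driven is 2 external meshes, 2 reversals → CW.
shaft 5 → the step-chain sprocket: external mesh, 1 reversal → CCW.
5 reversals in total — an odd number — so the step-chain sprocket turns opposite to the motor.

anticlockwise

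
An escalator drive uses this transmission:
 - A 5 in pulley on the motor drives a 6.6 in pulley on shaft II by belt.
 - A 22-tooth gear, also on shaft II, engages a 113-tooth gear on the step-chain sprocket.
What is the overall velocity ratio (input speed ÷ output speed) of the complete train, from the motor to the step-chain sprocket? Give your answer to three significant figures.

6.78

Each stage contributes driven/driver: belt 6.6/5 = 1.32, gear mesh 113/22 = 5.1364.
Overall: 1.32 × 5.1364 = 6.78.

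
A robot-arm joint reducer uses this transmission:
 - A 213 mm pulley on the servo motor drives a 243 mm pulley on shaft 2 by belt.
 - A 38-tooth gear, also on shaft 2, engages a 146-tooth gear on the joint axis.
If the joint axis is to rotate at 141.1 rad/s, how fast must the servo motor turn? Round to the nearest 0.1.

Overall ratio R = 1.1408 × 3.8421 = 4.3832.
Required input speed = output speed × R = 141.1 × 4.3832 = 618.48 rad/s.

618.5 rad/s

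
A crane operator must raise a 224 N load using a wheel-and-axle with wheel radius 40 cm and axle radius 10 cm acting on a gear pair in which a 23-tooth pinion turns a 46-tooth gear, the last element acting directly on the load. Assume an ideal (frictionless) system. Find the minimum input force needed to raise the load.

Wheel-and-axle MA = R/r = 40/10 = 4.
Gear pair MA = 46/23 = 2.
Combined ideal MA = 4 × 2 = 8.
Effort = load / MA = 224 / 8 = 28 N.

28 N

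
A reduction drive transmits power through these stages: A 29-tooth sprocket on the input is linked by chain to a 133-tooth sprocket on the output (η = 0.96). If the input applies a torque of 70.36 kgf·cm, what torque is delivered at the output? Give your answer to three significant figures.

After the chain (133/29): 70.36 × 4.5862 × 0.96 = 309.78 kgf·cm

310 kgf·cm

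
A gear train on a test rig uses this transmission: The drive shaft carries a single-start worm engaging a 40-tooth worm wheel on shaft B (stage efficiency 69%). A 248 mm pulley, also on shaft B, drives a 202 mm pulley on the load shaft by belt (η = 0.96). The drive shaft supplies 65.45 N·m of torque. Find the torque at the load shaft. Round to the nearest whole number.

1413 N·m

Worm: ratio = 40/1 = 40; torque at shaft B = 65.45 × 40 × 0.69 = 1806.4 N·m.
Belt: ratio = 202/248 = 0.81452; torque at the load shaft = 1806.4 × 0.81452 × 0.96 = 1412.5 N·m.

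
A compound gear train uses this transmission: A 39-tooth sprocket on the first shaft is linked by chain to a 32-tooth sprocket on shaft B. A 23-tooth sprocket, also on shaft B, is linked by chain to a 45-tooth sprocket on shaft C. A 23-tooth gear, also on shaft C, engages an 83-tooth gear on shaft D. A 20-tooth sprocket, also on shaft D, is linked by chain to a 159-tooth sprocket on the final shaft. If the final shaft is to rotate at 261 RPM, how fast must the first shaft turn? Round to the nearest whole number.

12021 RPM

Overall ratio R = 0.82051 × 1.9565 × 3.6087 × 7.95 = 46.056.
Required input speed = output speed × R = 261 × 46.056 = 12021 RPM.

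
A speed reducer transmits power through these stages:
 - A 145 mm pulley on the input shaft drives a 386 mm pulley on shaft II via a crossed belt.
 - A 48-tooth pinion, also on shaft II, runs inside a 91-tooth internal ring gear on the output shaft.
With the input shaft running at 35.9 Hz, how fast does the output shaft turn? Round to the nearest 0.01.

the input shaft → shaft II (belt, 386/145): 35.9 ÷ 2.6621 = 13.486 Hz
shaft II → the output shaft (internal gear, 91/48): 13.486 ÷ 1.8958 = 7.1134 Hz

7.11 Hz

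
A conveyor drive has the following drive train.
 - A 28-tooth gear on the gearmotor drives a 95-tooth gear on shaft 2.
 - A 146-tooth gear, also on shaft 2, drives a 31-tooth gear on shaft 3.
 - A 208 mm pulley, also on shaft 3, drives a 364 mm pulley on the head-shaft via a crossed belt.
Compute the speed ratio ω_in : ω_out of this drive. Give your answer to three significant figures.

1.26

Each stage contributes driven/driver: gear mesh 95/28 = 3.3929, gear mesh 31/146 = 0.21233, belt 364/208 = 1.75.
Overall: 3.3929 × 0.21233 × 1.75 = 1.2607.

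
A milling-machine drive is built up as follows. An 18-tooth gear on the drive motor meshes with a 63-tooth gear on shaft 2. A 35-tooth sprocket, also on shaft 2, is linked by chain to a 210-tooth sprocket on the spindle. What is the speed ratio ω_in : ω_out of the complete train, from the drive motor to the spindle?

21

Each stage contributes driven/driver: gear mesh 63/18 = 3.5, chain 210/35 = 6.
Overall: 3.5 × 6 = 21.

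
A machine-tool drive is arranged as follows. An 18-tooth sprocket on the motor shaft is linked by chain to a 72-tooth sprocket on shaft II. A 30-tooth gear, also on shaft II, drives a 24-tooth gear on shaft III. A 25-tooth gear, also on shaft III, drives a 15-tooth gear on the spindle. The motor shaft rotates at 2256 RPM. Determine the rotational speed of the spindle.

Chain: ratio = 72/18 = 4, so shaft II turns at 2256 / 4 = 564 RPM.
Gear mesh: ratio = 24/30 = 0.8, so shaft III turns at 564 / 0.8 = 705 RPM.
Gear mesh: ratio = 15/25 = 0.6, so the spindle turns at 705 / 0.6 = 1175 RPM.

1175 RPM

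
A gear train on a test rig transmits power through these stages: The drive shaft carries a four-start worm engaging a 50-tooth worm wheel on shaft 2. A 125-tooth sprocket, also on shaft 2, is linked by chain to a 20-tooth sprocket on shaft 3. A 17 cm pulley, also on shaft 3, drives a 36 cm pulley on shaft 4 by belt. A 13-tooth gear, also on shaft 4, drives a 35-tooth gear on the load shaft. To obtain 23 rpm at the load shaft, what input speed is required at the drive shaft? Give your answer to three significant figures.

Overall ratio R = 12.5 × 0.16 × 2.1176 × 2.6923 = 11.403.
Required input speed = output speed × R = 23 × 11.403 = 262.26 rpm.

262 rpm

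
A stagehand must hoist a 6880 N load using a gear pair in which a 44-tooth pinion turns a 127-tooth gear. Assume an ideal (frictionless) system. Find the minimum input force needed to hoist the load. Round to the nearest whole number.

Gear pair MA = 127/44 = 2.8864.
Effort = load / MA = 6880 / 2.8864 = 2383.6 N.

2384 N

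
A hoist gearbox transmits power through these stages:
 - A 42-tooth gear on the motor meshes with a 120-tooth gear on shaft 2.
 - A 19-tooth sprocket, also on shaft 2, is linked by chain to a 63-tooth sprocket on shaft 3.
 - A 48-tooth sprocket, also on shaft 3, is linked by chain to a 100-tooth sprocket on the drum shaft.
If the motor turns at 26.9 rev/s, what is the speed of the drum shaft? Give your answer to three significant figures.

1.36 rev/s

the motor → shaft 2 (gear mesh, 120/42): 26.9 ÷ 2.8571 = 9.415 rev/s
shaft 2 → shaft 3 (chain, 63/19): 9.415 ÷ 3.3158 = 2.8394 rev/s
shaft 3 → the drum shaft (chain, 100/48): 2.8394 ÷ 2.0833 = 1.3629 rev/s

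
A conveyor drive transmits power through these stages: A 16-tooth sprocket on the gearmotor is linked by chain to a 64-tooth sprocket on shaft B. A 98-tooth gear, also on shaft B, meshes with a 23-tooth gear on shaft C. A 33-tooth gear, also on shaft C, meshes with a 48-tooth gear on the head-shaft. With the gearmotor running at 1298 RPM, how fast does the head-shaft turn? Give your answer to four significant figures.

Chain: ratio = 64/16 = 4, so shaft B turns at 1298 / 4 = 324.5 RPM.
Gear mesh: ratio = 23/98 = 0.23469, so shaft C turns at 324.5 / 0.23469 = 1382.7 RPM.
Gear mesh: ratio = 48/33 = 1.4545, so the head-shaft turns at 1382.7 / 1.4545 = 950.57 RPM.

950.6 RPM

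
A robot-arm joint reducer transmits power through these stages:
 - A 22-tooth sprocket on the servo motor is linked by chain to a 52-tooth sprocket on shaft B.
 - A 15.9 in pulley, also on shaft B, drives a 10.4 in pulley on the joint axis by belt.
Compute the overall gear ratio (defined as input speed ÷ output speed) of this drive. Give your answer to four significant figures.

1.546

Each stage contributes driven/driver: chain 52/22 = 2.3636, belt 10.4/15.9 = 0.65409.
Overall: 2.3636 × 0.65409 = 1.546.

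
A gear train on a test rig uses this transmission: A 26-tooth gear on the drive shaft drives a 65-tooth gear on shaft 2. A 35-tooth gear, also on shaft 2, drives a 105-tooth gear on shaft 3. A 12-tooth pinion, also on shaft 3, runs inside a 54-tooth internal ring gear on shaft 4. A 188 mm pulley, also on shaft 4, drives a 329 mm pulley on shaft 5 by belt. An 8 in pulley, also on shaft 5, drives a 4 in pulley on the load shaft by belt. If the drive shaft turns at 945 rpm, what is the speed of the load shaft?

32 rpm

gear mesh 65/26 = 2.5 → 945/2.5 = 378 rpm
gear mesh 105/35 = 3 → 378/3 = 126 rpm
internal gear 54/12 = 4.5 → 126/4.5 = 28 rpm
belt 329/188 = 1.75 → 28/1.75 = 16 rpm
belt 4/8 = 0.5 → 16/0.5 = 32 rpm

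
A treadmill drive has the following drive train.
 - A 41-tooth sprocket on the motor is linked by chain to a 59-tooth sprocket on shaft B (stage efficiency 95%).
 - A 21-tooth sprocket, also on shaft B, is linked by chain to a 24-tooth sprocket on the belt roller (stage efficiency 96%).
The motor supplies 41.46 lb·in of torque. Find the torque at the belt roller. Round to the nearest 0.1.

After the chain (59/41): 41.46 × 1.439 × 0.95 = 56.679 lb·in
After the chain (24/21): 56.679 × 1.1429 × 0.96 = 62.185 lb·in

62.2 lb·in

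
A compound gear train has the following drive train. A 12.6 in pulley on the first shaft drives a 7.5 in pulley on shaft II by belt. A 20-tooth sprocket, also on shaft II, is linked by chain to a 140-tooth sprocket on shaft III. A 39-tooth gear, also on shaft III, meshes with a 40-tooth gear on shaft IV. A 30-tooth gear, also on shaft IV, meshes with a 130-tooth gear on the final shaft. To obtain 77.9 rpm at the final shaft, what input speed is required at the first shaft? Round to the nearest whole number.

Overall ratio R = 0.59524 × 7 × 1.0256 × 4.3333 = 18.519.
Required input speed = output speed × R = 77.9 × 18.519 = 1442.6 rpm.

1443 rpm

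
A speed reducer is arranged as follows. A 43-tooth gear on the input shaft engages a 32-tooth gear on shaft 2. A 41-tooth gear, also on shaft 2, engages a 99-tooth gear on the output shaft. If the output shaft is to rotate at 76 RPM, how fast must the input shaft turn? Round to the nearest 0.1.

Overall ratio R = 0.74419 × 2.4146 = 1.7969.
Required input speed = output speed × R = 76 × 1.7969 = 136.57 RPM.

136.6 RPM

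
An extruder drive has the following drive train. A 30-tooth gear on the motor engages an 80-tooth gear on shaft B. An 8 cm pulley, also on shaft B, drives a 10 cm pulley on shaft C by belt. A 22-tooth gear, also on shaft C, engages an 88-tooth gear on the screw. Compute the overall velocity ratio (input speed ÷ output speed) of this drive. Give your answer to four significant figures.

13.33

Each stage contributes driven/driver: gear mesh 80/30 = 2.6667, belt 10/8 = 1.25, gear mesh 88/22 = 4.
Overall: 2.6667 × 1.25 × 4 = 13.333.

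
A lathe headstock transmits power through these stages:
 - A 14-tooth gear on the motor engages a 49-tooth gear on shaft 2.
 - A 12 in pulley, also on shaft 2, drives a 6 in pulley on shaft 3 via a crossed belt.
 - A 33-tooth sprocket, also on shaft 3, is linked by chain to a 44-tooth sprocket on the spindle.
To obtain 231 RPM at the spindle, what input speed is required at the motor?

539 RPM

Overall ratio R = 3.5 × 0.5 × 1.3333 = 2.3333.
Required input speed = output speed × R = 231 × 2.3333 = 539 RPM.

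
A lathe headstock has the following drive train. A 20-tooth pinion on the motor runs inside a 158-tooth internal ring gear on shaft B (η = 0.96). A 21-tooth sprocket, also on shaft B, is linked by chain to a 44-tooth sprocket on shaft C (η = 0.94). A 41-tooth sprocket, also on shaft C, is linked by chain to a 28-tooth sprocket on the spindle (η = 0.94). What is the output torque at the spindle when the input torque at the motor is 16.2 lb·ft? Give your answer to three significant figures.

155 lb·ft

internal gear 158/20 = 7.9 → τ = 16.2·7.9·0.96 = 122.86 lb·ft
chain 44/21 = 2.0952 → τ = 122.86·2.0952·0.94 = 241.98 lb·ft
chain 28/41 = 0.68293 → τ = 241.98·0.68293·0.94 = 155.34 lb·ft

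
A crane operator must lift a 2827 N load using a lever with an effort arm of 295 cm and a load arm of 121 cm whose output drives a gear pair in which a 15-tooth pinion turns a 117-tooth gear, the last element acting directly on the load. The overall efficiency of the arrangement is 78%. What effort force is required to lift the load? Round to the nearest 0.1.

190.6 N

Lever MA = effort arm / load arm = 295/121 = 2.438.
Gear pair MA = 117/15 = 7.8.
Combined ideal MA = 2.438 × 7.8 = 19.017.
Actual MA = 19.017 × 0.78 = 14.833.
Effort = load / actual MA = 2827 / 14.833 = 190.59 N.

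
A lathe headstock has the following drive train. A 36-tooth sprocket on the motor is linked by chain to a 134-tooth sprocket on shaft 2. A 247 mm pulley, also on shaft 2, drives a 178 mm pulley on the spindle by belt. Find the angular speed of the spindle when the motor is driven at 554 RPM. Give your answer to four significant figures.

chain 134/36 = 3.7222 → 554/3.7222 = 148.84 RPM
belt 178/247 = 0.72065 → 148.84/0.72065 = 206.53 RPM

206.5 RPM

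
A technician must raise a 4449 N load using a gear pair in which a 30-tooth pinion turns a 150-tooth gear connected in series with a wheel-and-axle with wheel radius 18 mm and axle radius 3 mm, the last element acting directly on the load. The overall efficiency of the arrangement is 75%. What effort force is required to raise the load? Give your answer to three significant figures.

Gear pair MA = 150/30 = 5.
Wheel-and-axle MA = R/r = 18/3 = 6.
Combined ideal MA = 5 × 6 = 30.
Actual MA = 30 × 0.75 = 22.5.
Effort = load / actual MA = 4449 / 22.5 = 197.73 N.

198 N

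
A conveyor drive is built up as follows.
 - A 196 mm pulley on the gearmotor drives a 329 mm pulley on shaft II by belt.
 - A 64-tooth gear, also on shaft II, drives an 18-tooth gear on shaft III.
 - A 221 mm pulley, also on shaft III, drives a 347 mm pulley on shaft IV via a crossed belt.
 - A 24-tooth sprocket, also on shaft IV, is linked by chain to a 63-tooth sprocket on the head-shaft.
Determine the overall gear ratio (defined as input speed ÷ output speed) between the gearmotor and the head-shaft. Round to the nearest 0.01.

Each stage contributes driven/driver: belt 329/196 = 1.6786, gear mesh 18/64 = 0.28125, belt 347/221 = 1.5701, chain 63/24 = 2.625.
Overall: 1.6786 × 0.28125 × 1.5701 × 2.625 = 1.9458.

1.95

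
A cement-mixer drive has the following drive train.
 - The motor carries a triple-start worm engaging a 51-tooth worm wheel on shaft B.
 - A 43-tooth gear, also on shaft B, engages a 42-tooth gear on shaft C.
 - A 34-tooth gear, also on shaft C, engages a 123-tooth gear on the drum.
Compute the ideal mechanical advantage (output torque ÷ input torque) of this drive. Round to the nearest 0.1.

60.1

Each stage contributes driven/driver: worm 51/3 = 17, gear mesh 42/43 = 0.97674, gear mesh 123/34 = 3.6176.
Overall: 17 × 0.97674 × 3.6176 = 60.07.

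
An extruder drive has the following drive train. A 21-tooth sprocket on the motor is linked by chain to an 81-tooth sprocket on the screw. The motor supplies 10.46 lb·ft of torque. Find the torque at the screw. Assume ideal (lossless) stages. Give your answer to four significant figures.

40.35 lb·ft

chain 81/21 = 3.8571 → τ = 10.46·3.8571 = 40.346 lb·ft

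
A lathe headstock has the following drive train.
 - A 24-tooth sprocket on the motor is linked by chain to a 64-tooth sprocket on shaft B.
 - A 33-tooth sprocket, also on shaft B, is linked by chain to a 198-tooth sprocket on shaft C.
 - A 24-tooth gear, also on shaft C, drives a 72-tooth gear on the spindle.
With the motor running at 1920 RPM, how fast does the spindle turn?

40 RPM

the motor → shaft B (chain, 64/24): 1920 ÷ 2.6667 = 720 RPM
shaft B → shaft C (chain, 198/33): 720 ÷ 6 = 120 RPM
shaft C → the spindle (gear mesh, 72/24): 120 ÷ 3 = 40 RPM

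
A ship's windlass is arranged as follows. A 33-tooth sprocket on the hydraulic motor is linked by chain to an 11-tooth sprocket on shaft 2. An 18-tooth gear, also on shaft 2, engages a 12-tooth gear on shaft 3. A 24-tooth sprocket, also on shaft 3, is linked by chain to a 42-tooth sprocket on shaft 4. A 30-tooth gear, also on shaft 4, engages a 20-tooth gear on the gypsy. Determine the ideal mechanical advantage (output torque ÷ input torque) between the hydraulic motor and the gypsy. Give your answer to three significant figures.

0.259

Each stage contributes driven/driver: chain 11/33 = 0.33333, gear mesh 12/18 = 0.66667, chain 42/24 = 1.75, gear mesh 20/30 = 0.66667.
Overall: 0.33333 × 0.66667 × 1.75 × 0.66667 = 0.25926.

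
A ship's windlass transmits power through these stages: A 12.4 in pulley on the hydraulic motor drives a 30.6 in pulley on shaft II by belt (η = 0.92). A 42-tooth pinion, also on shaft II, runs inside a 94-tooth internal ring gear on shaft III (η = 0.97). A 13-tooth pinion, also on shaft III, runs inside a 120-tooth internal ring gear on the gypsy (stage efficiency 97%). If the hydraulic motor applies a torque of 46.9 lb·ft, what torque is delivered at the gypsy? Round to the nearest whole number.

2070 lb·ft

Belt: ratio = 30.6/12.4 = 2.4677; torque at shaft II = 46.9 × 2.4677 × 0.92 = 106.48 lb·ft.
Internal gear: ratio = 94/42 = 2.2381; torque at shaft III = 106.48 × 2.2381 × 0.97 = 231.16 lb·ft.
Internal gear: ratio = 120/13 = 9.2308; torque at the gypsy = 231.16 × 9.2308 × 0.97 = 2069.8 lb·ft.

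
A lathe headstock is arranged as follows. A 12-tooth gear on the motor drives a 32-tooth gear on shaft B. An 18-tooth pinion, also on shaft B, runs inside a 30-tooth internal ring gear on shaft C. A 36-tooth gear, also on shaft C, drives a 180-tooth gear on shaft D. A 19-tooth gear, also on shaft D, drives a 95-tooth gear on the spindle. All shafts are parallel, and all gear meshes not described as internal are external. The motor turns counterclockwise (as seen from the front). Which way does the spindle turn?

clockwise

the motor → shaft B: external mesh, 1 reversal → CW.
shaft B → shaft C: internal mesh, same direction → CW.
shaft C → shaft D: external mesh, 1 reversal → CCW.
shaft D → the spindle: external mesh, 1 reversal → CW.
3 reversals in total — an odd number — so the spindle turns opposite to the motor.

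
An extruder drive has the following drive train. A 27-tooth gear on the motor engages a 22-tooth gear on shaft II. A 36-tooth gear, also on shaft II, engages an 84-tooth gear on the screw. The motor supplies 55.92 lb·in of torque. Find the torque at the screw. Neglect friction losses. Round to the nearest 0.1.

106.3 lb·in

gear mesh 22/27 = 0.81481 → τ = 55.92·0.81481 = 45.564 lb·in
gear mesh 84/36 = 2.3333 → τ = 45.564·2.3333 = 106.32 lb·in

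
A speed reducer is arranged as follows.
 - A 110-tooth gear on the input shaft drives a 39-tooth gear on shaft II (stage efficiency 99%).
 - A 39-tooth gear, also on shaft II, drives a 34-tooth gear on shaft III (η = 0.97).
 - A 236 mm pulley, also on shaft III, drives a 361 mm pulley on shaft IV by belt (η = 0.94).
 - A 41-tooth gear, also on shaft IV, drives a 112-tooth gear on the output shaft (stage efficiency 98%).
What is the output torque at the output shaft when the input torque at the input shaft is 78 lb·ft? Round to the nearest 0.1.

gear mesh 39/110 = 0.35455 → τ = 78·0.35455·0.99 = 27.378 lb·ft
gear mesh 34/39 = 0.87179 → τ = 27.378·0.87179·0.97 = 23.152 lb·ft
belt 361/236 = 1.5297 → τ = 23.152·1.5297·0.94 = 33.29 lb·ft
gear mesh 112/41 = 2.7317 → τ = 33.29·2.7317·0.98 = 89.119 lb·ft

89.1 lb·ft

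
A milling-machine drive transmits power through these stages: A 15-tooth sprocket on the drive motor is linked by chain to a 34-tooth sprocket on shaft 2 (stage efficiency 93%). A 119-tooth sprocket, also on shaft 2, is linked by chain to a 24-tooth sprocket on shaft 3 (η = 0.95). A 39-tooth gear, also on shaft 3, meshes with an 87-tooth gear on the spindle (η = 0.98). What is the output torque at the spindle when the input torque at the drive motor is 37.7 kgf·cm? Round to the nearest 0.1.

After the chain (34/15): 37.7 × 2.2667 × 0.93 = 79.472 kgf·cm
After the chain (24/119): 79.472 × 0.20168 × 0.95 = 15.226 kgf·cm
After the gear mesh (87/39): 15.226 × 2.2308 × 0.98 = 33.287 kgf·cm

33.3 kgf·cm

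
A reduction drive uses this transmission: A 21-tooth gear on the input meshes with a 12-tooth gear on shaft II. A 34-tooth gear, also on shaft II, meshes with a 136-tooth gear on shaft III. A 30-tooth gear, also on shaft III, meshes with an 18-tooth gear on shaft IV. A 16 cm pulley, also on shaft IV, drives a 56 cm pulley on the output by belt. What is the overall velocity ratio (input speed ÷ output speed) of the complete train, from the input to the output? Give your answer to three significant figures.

4.80

Each stage contributes driven/driver: gear mesh 12/21 = 0.57143, gear mesh 136/34 = 4, gear mesh 18/30 = 0.6, belt 56/16 = 3.5.
Overall: 0.57143 × 4 × 0.6 × 3.5 = 4.8.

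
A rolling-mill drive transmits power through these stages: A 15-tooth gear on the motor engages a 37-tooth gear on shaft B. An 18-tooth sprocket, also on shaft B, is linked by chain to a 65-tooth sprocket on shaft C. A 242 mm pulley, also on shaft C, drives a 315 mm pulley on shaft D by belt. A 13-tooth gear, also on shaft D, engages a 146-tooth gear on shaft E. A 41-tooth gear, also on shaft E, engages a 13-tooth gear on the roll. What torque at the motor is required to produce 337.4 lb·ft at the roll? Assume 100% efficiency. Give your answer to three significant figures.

Overall ratio R = 2.4667 × 3.6111 × 1.3017 × 11.231 × 0.31707 = 41.287.
Input torque = output torque / R = 337.4 / 41.287 = 8.172 lb·ft.

8.17 lb·ft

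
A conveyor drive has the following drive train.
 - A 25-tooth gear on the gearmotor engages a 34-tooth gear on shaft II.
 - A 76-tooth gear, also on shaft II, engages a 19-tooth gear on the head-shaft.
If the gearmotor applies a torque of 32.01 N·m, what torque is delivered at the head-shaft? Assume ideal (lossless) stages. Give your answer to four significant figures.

10.88 N·m

gear mesh 34/25 = 1.36 → τ = 32.01·1.36 = 43.534 N·m
gear mesh 19/76 = 0.25 → τ = 43.534·0.25 = 10.883 N·m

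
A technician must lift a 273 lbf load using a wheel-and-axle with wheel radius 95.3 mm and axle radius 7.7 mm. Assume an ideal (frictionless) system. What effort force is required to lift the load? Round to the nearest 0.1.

22.1 lbf

Wheel-and-axle MA = R/r = 95.3/7.7 = 12.377.
Effort = load / MA = 273 / 12.377 = 22.058 lbf.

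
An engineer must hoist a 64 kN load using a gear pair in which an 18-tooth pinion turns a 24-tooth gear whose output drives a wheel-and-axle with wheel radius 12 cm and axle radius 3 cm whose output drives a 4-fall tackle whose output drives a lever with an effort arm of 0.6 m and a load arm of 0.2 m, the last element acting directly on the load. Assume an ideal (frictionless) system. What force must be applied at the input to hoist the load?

1 kN

Gear pair MA = 24/18 = 1.3333.
Wheel-and-axle MA = R/r = 12/3 = 4.
Block-and-tackle MA = number of supporting rope parts = 4.
Lever MA = effort arm / load arm = 0.6/0.2 = 3.
Combined ideal MA = 1.3333 × 4 × 4 × 3 = 64.
Effort = load / MA = 64 / 64 = 1 kN.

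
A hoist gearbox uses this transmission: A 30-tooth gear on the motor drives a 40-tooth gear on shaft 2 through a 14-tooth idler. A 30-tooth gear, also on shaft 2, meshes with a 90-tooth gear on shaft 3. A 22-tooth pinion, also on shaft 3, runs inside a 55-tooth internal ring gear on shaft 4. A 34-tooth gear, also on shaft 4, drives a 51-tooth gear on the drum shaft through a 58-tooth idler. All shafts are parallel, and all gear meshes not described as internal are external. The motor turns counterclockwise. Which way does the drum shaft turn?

clockwise

the motor → shaft 2: driver → idler → driven is 2 external meshes, 2 reversals → CCW.
shaft 2 → shaft 3: external mesh, 1 reversal → CW.
shaft 3 → shaft 4: internal mesh, same direction → CW.
shaft 4 → the drum shaft: driver → idler → driven is 2 external meshes, 2 reversals → CW.
5 reversals in total — an odd number — so the drum shaft turns opposite to the motor.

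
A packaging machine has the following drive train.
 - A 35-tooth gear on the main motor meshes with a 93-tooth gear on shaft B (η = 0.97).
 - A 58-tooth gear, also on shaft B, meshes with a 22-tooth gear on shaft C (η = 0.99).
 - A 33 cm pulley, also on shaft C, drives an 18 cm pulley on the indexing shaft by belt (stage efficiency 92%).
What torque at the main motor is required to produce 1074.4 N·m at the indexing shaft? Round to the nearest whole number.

Overall ratio R = 2.6571 × 0.37931 × 0.54545 = 0.54975; overall efficiency η = 0.97 × 0.99 × 0.92 = 0.8835.
Input torque = output torque / (R × η) = 1074.4 / (0.54975 × 0.8835) = 2212.1 N·m.

2212 N·m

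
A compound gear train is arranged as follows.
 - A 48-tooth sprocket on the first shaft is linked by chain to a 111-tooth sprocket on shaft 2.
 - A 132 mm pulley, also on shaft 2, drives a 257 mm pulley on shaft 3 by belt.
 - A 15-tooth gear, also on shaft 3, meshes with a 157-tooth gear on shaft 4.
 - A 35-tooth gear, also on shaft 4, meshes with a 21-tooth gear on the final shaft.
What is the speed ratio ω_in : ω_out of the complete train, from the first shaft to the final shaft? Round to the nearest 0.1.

28.3

Each stage contributes driven/driver: chain 111/48 = 2.3125, belt 257/132 = 1.947, gear mesh 157/15 = 10.467, gear mesh 21/35 = 0.6.
Overall: 2.3125 × 1.947 × 10.467 × 0.6 = 28.275.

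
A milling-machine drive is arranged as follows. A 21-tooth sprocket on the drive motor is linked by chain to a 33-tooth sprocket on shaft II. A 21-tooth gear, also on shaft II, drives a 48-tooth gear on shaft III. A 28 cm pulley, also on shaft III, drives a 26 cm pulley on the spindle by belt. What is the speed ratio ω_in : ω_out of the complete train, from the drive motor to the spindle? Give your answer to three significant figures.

3.34

Each stage contributes driven/driver: chain 33/21 = 1.5714, gear mesh 48/21 = 2.2857, belt 26/28 = 0.92857.
Overall: 1.5714 × 2.2857 × 0.92857 = 3.3353.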